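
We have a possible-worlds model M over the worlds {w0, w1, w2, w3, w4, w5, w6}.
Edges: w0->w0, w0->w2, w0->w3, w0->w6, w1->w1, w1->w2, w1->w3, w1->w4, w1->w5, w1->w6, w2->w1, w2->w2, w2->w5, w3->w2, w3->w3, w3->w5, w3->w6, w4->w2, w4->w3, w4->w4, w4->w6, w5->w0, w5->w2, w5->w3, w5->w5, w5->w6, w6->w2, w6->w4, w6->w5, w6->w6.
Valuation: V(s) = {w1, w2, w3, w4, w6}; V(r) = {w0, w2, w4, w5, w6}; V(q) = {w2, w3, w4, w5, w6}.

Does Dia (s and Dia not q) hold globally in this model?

Yes

Let φ = Dia (s and Dia not q). Evaluate φ at each world:
  w0 (successors {w0, w2, w3, w6}): φ is true.
  w1 (successors {w1, w2, w3, w4, w5, w6}): φ is true.
  w2 (successors {w1, w2, w5}): φ is true.
  w3 (successors {w2, w3, w5, w6}): φ is true.
  w4 (successors {w2, w3, w4, w6}): φ is true.
  w5 (successors {w0, w2, w3, w5, w6}): φ is true.
  w6 (successors {w2, w4, w5, w6}): φ is true.
For instance, at w6:
  At w6: Dia (s and Dia not q) requires s and Dia not q at some successor in {w2, w4, w5, w6}.
    s and Dia not q holds at w2, so Dia (s and Dia not q) is true at w6.
      At w2: s is true, Dia not q is true, so s and Dia not q is true.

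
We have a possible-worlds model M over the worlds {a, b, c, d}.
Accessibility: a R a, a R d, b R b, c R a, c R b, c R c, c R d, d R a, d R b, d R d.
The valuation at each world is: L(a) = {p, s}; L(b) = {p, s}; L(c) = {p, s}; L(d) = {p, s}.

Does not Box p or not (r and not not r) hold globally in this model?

Let φ = not Box p or not (r and not not r). Evaluate φ at each world:
  a (successors {a, d}): φ is true.
  b (successors {b}): φ is true.
  c (successors {a, b, c, d}): φ is true.
  d (successors {a, b, d}): φ is true.
For instance, at a:
  At a: not Box p is false, not (r and not not r) is true, so not Box p or not (r and not not r) is true.
    At a: Box p is true, so not Box p is false.
      At a: Box p requires p at every successor {a, d}.
        At a: p is true.
        At d: p is true.
      So Box p is true at a.

Yes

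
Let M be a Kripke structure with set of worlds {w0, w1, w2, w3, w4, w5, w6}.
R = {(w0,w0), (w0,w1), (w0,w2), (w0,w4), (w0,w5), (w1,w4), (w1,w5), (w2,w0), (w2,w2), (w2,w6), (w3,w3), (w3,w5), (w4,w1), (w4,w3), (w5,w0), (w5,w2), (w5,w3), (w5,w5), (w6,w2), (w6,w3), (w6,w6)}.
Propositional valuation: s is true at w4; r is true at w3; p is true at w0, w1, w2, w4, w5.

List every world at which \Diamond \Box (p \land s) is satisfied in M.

none

Recall that \Box ψ holds at a world iff ψ holds at every accessible world, and \Diamond ψ holds iff ψ holds at some accessible world.
Let φ = \Diamond \Box (p \land s). Evaluate φ at each world:
  w0 (successors {w0, w1, w2, w4, w5}): φ is false.
  w1 (successors {w4, w5}): φ is false.
  w2 (successors {w0, w2, w6}): φ is false.
  w3 (successors {w3, w5}): φ is false.
  w4 (successors {w1, w3}): φ is false.
  w5 (successors {w0, w2, w3, w5}): φ is false.
  w6 (successors {w2, w3, w6}): φ is false.
For instance, at w6:
  At w6: \Diamond \Box (p \land s) requires \Box (p \land s) at some successor in {w2, w3, w6}.
    At w2: \Box (p \land s) is false.
    At w3: \Box (p \land s) is false.
    At w6: \Box (p \land s) is false.
  So \Diamond \Box (p \land s) is false at w6.
Satisfying worlds: none.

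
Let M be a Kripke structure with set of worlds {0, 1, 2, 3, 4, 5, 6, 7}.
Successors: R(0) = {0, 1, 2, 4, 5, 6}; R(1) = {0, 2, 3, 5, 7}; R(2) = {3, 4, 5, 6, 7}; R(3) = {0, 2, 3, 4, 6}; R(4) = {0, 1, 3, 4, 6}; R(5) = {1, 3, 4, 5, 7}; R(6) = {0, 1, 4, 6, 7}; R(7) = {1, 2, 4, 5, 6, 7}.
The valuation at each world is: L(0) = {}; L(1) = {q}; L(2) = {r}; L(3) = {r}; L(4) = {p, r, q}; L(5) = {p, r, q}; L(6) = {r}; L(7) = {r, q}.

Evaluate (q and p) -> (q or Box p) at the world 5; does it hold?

Yes

Recall that Box ψ holds at a world iff ψ holds at every accessible world, and Dia ψ holds iff ψ holds at some accessible world.
At 5: q and p is true, q or Box p is true, so (q and p) -> (q or Box p) is true.
  At 5: q is true, Box p is false, so q or Box p is true.
    At 5: Box p requires p at every successor {1, 3, 4, 5, 7}.
      p fails at 1, so Box p is false at 5.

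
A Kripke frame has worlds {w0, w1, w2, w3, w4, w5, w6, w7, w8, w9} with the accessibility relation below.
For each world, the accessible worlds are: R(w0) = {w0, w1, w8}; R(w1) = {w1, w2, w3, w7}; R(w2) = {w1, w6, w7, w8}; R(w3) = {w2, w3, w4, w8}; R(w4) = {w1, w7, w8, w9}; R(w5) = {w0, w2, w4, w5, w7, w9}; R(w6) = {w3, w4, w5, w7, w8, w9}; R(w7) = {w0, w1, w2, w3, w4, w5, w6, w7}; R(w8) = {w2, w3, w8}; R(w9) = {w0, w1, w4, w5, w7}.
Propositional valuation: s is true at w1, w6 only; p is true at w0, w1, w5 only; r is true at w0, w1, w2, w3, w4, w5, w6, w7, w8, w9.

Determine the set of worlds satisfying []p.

Recall that []ψ holds at a world iff ψ holds at every accessible world, and <>ψ holds iff ψ holds at some accessible world.
Let φ = []p. Evaluate φ at each world:
  w0 (successors {w0, w1, w8}): φ is false.
  w1 (successors {w1, w2, w3, w7}): φ is false.
  w2 (successors {w1, w6, w7, w8}): φ is false.
  w3 (successors {w2, w3, w4, w8}): φ is false.
  w4 (successors {w1, w7, w8, w9}): φ is false.
  w5 (successors {w0, w2, w4, w5, w7, w9}): φ is false.
  w6 (successors {w3, w4, w5, w7, w8, w9}): φ is false.
  w7 (successors {w0, w1, w2, w3, w4, w5, w6, w7}): φ is false.
  w8 (successors {w2, w3, w8}): φ is false.
  w9 (successors {w0, w1, w4, w5, w7}): φ is false.
For instance, at w8:
  At w8: []p requires p at every successor {w2, w3, w8}.
    p fails at w2, so []p is false at w8.
Satisfying worlds: none.

none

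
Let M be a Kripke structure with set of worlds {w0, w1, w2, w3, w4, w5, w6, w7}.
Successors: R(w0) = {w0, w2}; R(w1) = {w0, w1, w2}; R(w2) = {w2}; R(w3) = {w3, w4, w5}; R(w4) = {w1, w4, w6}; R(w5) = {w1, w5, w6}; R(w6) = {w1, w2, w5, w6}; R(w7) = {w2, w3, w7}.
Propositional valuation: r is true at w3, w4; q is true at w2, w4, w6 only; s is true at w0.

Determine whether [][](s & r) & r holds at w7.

No

At w7: [][](s & r) is false, r is false, so [][](s & r) & r is false.
  At w7: [][](s & r) requires [](s & r) at every successor {w2, w3, w7}.
    [](s & r) fails at w2, so [][](s & r) is false at w7.
      At w2: [](s & r) requires s & r at every successor {w2}.
        s & r fails at w2, so [](s & r) is false at w2.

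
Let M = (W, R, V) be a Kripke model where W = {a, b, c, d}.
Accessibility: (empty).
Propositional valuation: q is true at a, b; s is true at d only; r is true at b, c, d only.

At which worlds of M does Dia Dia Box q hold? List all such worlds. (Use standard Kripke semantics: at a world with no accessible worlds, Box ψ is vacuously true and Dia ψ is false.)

none

Let φ = Dia Dia Box q. Evaluate φ at each world:
  a (successors ∅): φ is false.
  b (successors ∅): φ is false.
  c (successors ∅): φ is false.
  d (successors ∅): φ is false.
For instance, at b:
  At b: no accessible worlds, so Dia Dia Box q is false.
Satisfying worlds: none.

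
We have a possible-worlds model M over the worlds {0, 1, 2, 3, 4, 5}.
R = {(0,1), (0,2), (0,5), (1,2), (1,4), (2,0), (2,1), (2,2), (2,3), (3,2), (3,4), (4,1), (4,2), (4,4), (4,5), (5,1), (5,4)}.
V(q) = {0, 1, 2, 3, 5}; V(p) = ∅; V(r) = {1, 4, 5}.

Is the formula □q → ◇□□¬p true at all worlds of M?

Yes

Let φ = □q → ◇□□¬p. Evaluate φ at each world:
  0 (successors {1, 2, 5}): φ is true.
  1 (successors {2, 4}): φ is true.
  2 (successors {0, 1, 2, 3}): φ is true.
  3 (successors {2, 4}): φ is true.
  4 (successors {1, 2, 4, 5}): φ is true.
  5 (successors {1, 4}): φ is true.
For instance, at 5:
  At 5: □q is false, ◇□□¬p is true, so □q → ◇□□¬p is true.
    At 5: □q requires q at every successor {1, 4}.
      q fails at 4, so □q is false at 5.
    At 5: ◇□□¬p requires □□¬p at some successor in {1, 4}.
      □□¬p holds at 1, so ◇□□¬p is true at 5.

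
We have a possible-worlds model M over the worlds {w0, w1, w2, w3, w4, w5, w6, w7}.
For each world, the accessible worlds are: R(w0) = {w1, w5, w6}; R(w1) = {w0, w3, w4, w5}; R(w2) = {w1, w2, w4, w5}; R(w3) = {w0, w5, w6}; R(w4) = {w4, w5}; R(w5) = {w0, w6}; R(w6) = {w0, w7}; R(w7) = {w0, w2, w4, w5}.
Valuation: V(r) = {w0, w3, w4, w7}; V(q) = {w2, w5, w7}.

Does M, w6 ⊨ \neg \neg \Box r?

Recall that \Box ψ holds at a world iff ψ holds at every accessible world, and \Diamond ψ holds iff ψ holds at some accessible world.
At w6: \neg \Box r is false, so \neg \neg \Box r is true.
  At w6: \Box r is true, so \neg \Box r is false.
    At w6: \Box r requires r at every successor {w0, w7}.
      At w0: r is true.
      At w7: r is true.
    So \Box r is true at w6.

Yes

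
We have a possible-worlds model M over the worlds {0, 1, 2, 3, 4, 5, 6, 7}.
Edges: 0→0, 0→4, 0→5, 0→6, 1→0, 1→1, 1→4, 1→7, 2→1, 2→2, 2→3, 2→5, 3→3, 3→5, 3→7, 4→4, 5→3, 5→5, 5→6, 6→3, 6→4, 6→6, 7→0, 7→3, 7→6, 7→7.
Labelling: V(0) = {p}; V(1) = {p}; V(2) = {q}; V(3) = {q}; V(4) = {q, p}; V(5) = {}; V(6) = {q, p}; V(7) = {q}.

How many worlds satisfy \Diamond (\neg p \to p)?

Let φ = \Diamond (\neg p \to p). Evaluate φ at each world:
  0 (successors {0, 4, 5, 6}): φ is true.
  1 (successors {0, 1, 4, 7}): φ is true.
  2 (successors {1, 2, 3, 5}): φ is true.
  3 (successors {3, 5, 7}): φ is false.
  4 (successors {4}): φ is true.
  5 (successors {3, 5, 6}): φ is true.
  6 (successors {3, 4, 6}): φ is true.
  7 (successors {0, 3, 6, 7}): φ is true.
For instance, at 1:
  At 1: \Diamond (\neg p \to p) requires \neg p \to p at some successor in {0, 1, 4, 7}.
    \neg p \to p holds at 0, so \Diamond (\neg p \to p) is true at 1.
Satisfying worlds: {0, 1, 2, 4, 5, 6, 7}

7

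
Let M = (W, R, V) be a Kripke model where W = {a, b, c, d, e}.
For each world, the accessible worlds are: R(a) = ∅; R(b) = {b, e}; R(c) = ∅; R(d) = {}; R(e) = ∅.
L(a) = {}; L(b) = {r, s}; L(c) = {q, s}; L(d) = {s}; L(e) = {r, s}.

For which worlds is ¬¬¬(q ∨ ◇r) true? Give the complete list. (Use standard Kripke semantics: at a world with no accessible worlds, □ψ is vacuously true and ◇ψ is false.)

Recall that ◇ψ holds at a world iff ψ holds at some accessible world.
Let φ = ¬¬¬(q ∨ ◇r). Evaluate φ at each world:
  a (successors ∅): φ is true.
  b (successors {b, e}): φ is false.
  c (successors ∅): φ is false.
  d (successors ∅): φ is true.
  e (successors ∅): φ is true.
For instance, at b:
  At b: ¬¬(q ∨ ◇r) is true, so ¬¬¬(q ∨ ◇r) is false.
    At b: ¬(q ∨ ◇r) is false, so ¬¬(q ∨ ◇r) is true.
      At b: q ∨ ◇r is true, so ¬(q ∨ ◇r) is false.
Satisfying worlds: {a, d, e}

a, d, e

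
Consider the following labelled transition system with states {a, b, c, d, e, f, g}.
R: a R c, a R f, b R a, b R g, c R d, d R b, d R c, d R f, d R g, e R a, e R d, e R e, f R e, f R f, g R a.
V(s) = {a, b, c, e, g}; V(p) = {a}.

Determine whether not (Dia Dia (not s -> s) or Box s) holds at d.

At d: Dia Dia (not s -> s) or Box s is true, so not (Dia Dia (not s -> s) or Box s) is false.
  At d: Dia Dia (not s -> s) is true, Box s is false, so Dia Dia (not s -> s) or Box s is true.
    At d: Dia Dia (not s -> s) requires Dia (not s -> s) at some successor in {b, c, f, g}.
      Dia (not s -> s) holds at b, so Dia Dia (not s -> s) is true at d.
    At d: Box s requires s at every successor {b, c, f, g}.
      s fails at f, so Box s is false at d.

No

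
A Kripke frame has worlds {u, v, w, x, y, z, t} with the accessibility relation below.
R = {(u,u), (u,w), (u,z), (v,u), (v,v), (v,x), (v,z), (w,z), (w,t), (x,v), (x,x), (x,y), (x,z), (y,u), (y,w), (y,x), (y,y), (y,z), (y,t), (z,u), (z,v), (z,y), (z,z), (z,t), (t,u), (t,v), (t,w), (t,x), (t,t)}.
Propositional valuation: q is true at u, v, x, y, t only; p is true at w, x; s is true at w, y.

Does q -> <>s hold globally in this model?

No

Let φ = q -> <>s. Evaluate φ at each world:
  u (successors {u, w, z}): φ is true.
  v (successors {u, v, x, z}): φ is false.
  w (successors {z, t}): φ is true.
  x (successors {v, x, y, z}): φ is true.
  y (successors {u, w, x, y, z, t}): φ is true.
  z (successors {u, v, y, z, t}): φ is true.
  t (successors {u, v, w, x, t}): φ is true.
Detail at v (counterexample):
  At v: q is true, <>s is false, so q -> <>s is false.
    At v: <>s requires s at some successor in {u, v, x, z}.
      At u: s is false.
      At v: s is false.
      At x: s is false.
      At z: s is false.
    So <>s is false at v.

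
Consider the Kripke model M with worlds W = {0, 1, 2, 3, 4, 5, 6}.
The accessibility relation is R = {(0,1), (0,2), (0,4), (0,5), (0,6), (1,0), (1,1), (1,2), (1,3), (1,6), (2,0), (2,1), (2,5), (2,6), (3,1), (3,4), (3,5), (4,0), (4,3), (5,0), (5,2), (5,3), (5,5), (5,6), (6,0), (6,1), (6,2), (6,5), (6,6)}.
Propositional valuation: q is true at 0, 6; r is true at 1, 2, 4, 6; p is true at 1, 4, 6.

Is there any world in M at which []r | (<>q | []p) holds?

Let φ = []r | (<>q | []p). Evaluate φ at each world:
  0 (successors {1, 2, 4, 5, 6}): φ is true.
  1 (successors {0, 1, 2, 3, 6}): φ is true.
  2 (successors {0, 1, 5, 6}): φ is true.
  3 (successors {1, 4, 5}): φ is false.
  4 (successors {0, 3}): φ is true.
  5 (successors {0, 2, 3, 5, 6}): φ is true.
  6 (successors {0, 1, 2, 5, 6}): φ is true.
Detail at 0 (witness):
  At 0: []r is false, <>q | []p is true, so []r | (<>q | []p) is true.
    At 0: []r requires r at every successor {1, 2, 4, 5, 6}.
      r fails at 5, so []r is false at 0.
    At 0: <>q is true, []p is false, so <>q | []p is true.
      At 0: <>q requires q at some successor in {1, 2, 4, 5, 6}.
        q holds at 6, so <>q is true at 0.
      At 0: []p requires p at every successor {1, 2, 4, 5, 6}.
        p fails at 2, so []p is false at 0.

Yes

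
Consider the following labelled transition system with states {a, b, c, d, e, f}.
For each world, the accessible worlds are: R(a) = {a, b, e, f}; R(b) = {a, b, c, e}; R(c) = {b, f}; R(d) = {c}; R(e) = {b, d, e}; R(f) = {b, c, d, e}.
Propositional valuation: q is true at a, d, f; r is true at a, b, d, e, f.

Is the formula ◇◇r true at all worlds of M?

Yes

Let φ = ◇◇r. Evaluate φ at each world:
  a (successors {a, b, e, f}): φ is true.
  b (successors {a, b, c, e}): φ is true.
  c (successors {b, f}): φ is true.
  d (successors {c}): φ is true.
  e (successors {b, d, e}): φ is true.
  f (successors {b, c, d, e}): φ is true.
For instance, at e:
  At e: ◇◇r requires ◇r at some successor in {b, d, e}.
    ◇r holds at b, so ◇◇r is true at e.
      At b: ◇r requires r at some successor in {a, b, c, e}.
        r holds at a, so ◇r is true at b.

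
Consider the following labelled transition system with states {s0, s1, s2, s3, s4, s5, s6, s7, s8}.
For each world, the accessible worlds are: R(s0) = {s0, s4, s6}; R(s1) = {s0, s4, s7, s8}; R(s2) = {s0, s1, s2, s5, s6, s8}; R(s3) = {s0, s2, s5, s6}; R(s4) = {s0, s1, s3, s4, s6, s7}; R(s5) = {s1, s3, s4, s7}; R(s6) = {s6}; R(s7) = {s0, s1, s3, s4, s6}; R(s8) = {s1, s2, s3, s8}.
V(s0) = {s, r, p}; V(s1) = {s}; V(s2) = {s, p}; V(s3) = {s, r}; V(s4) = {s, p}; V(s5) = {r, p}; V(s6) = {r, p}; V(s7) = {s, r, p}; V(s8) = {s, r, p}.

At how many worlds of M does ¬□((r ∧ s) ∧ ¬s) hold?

9

Let φ = ¬□((r ∧ s) ∧ ¬s). Evaluate φ at each world:
  s0 (successors {s0, s4, s6}): φ is true.
  s1 (successors {s0, s4, s7, s8}): φ is true.
  s2 (successors {s0, s1, s2, s5, s6, s8}): φ is true.
  s3 (successors {s0, s2, s5, s6}): φ is true.
  s4 (successors {s0, s1, s3, s4, s6, s7}): φ is true.
  s5 (successors {s1, s3, s4, s7}): φ is true.
  s6 (successors {s6}): φ is true.
  s7 (successors {s0, s1, s3, s4, s6}): φ is true.
  s8 (successors {s1, s2, s3, s8}): φ is true.
For instance, at s2:
  At s2: □((r ∧ s) ∧ ¬s) is false, so ¬□((r ∧ s) ∧ ¬s) is true.
    At s2: □((r ∧ s) ∧ ¬s) requires (r ∧ s) ∧ ¬s at every successor {s0, s1, s2, s5, s6, s8}.
      (r ∧ s) ∧ ¬s fails at s0, so □((r ∧ s) ∧ ¬s) is false at s2.
Satisfying worlds: {s0, s1, s2, s3, s4, s5, s6, s7, s8}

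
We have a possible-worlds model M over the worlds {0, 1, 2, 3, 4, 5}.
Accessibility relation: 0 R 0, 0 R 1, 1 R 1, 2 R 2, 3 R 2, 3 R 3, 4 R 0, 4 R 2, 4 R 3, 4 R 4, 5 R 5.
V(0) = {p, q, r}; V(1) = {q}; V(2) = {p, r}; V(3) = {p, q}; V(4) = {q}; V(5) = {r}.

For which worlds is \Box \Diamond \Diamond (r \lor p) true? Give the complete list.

2, 3, 4, 5

Let φ = \Box \Diamond \Diamond (r \lor p). Evaluate φ at each world:
  0 (successors {0, 1}): φ is false.
  1 (successors {1}): φ is false.
  2 (successors {2}): φ is true.
  3 (successors {2, 3}): φ is true.
  4 (successors {0, 2, 3, 4}): φ is true.
  5 (successors {5}): φ is true.
For instance, at 1:
  At 1: \Box \Diamond \Diamond (r \lor p) requires \Diamond \Diamond (r \lor p) at every successor {1}.
    \Diamond \Diamond (r \lor p) fails at 1, so \Box \Diamond \Diamond (r \lor p) is false at 1.
      At 1: \Diamond \Diamond (r \lor p) requires \Diamond (r \lor p) at some successor in {1}.
        At 1: \Diamond (r \lor p) is false.
      So \Diamond \Diamond (r \lor p) is false at 1.
Satisfying worlds: {2, 3, 4, 5}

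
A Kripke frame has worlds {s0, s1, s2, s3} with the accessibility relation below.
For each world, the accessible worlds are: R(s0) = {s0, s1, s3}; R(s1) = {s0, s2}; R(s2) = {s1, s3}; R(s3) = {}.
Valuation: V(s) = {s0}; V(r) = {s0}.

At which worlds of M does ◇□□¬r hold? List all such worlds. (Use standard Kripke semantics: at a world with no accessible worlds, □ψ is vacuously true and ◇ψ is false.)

Let φ = ◇□□¬r. Evaluate φ at each world:
  s0 (successors {s0, s1, s3}): φ is true.
  s1 (successors {s0, s2}): φ is false.
  s2 (successors {s1, s3}): φ is true.
  s3 (successors ∅): φ is false.
For instance, at s0:
  At s0: ◇□□¬r requires □□¬r at some successor in {s0, s1, s3}.
    □□¬r holds at s3, so ◇□□¬r is true at s0.
      At s3: no accessible worlds, so □□¬r holds vacuously.
Satisfying worlds: {s0, s2}

s0, s2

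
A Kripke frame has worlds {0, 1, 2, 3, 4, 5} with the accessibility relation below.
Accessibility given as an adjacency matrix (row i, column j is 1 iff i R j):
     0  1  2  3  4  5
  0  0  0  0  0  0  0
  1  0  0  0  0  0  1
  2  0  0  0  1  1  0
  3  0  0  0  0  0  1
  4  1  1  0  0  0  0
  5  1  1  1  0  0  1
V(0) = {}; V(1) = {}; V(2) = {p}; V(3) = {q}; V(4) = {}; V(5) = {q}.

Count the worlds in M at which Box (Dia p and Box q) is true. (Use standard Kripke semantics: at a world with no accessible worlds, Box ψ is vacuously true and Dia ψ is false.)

1

Recall that Box ψ holds at a world iff ψ holds at every accessible world, and Dia ψ holds iff ψ holds at some accessible world.
Let φ = Box (Dia p and Box q). Evaluate φ at each world:
  0 (successors ∅): φ is true.
  1 (successors {5}): φ is false.
  2 (successors {3, 4}): φ is false.
  3 (successors {5}): φ is false.
  4 (successors {0, 1}): φ is false.
  5 (successors {0, 1, 2, 5}): φ is false.
For instance, at 4:
  At 4: Box (Dia p and Box q) requires Dia p and Box q at every successor {0, 1}.
    Dia p and Box q fails at 0, so Box (Dia p and Box q) is false at 4.
      At 0: Dia p is false, Box q is true, so Dia p and Box q is false.
Satisfying worlds: {0}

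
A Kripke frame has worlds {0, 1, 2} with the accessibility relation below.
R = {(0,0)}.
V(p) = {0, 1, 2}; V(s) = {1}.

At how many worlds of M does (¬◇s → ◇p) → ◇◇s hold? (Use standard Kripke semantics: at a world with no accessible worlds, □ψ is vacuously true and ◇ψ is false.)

2

Recall that ◇ψ holds at a world iff ψ holds at some accessible world.
Let φ = (¬◇s → ◇p) → ◇◇s. Evaluate φ at each world:
  0 (successors {0}): φ is false.
  1 (successors ∅): φ is true.
  2 (successors ∅): φ is true.
For instance, at 0:
  At 0: ¬◇s → ◇p is true, ◇◇s is false, so (¬◇s → ◇p) → ◇◇s is false.
    At 0: ¬◇s is true, ◇p is true, so ¬◇s → ◇p is true.
      At 0: ◇s is false, so ¬◇s is true.
      At 0: ◇p requires p at some successor in {0}.
        p holds at 0, so ◇p is true at 0.
    At 0: ◇◇s requires ◇s at some successor in {0}.
      At 0: ◇s is false.
    So ◇◇s is false at 0.
Satisfying worlds: {1, 2}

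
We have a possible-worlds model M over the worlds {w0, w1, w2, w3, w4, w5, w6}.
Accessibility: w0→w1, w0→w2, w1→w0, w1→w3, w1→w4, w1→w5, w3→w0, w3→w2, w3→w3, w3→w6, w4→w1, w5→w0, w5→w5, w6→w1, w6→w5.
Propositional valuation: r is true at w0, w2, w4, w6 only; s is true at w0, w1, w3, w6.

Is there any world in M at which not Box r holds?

Yes

Let φ = not Box r. Evaluate φ at each world:
  w0 (successors {w1, w2}): φ is true.
  w1 (successors {w0, w3, w4, w5}): φ is true.
  w2 (successors ∅): φ is false.
  w3 (successors {w0, w2, w3, w6}): φ is true.
  w4 (successors {w1}): φ is true.
  w5 (successors {w0, w5}): φ is true.
  w6 (successors {w1, w5}): φ is true.
Detail at w0 (witness):
  At w0: Box r is false, so not Box r is true.
    At w0: Box r requires r at every successor {w1, w2}.
      r fails at w1, so Box r is false at w0.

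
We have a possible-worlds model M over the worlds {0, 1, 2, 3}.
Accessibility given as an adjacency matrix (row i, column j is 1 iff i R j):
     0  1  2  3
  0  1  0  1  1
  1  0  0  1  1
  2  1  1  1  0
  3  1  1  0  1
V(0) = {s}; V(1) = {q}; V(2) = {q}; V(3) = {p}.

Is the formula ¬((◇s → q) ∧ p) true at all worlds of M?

Let φ = ¬((◇s → q) ∧ p). Evaluate φ at each world:
  0 (successors {0, 2, 3}): φ is true.
  1 (successors {2, 3}): φ is true.
  2 (successors {0, 1, 2}): φ is true.
  3 (successors {0, 1, 3}): φ is true.
For instance, at 1:
  At 1: (◇s → q) ∧ p is false, so ¬((◇s → q) ∧ p) is true.
    At 1: ◇s → q is true, p is false, so (◇s → q) ∧ p is false.
      At 1: ◇s is false, q is true, so ◇s → q is true.

Yes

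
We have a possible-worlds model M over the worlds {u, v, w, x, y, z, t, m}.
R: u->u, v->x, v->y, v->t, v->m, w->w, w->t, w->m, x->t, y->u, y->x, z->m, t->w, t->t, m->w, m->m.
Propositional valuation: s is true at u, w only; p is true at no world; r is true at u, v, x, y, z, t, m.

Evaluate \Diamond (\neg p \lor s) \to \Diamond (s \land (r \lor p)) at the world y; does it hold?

Recall that \Diamond ψ holds at a world iff ψ holds at some accessible world.
At y: \Diamond (\neg p \lor s) is true, \Diamond (s \land (r \lor p)) is true, so \Diamond (\neg p \lor s) \to \Diamond (s \land (r \lor p)) is true.
  At y: \Diamond (\neg p \lor s) requires \neg p \lor s at some successor in {u, x}.
    \neg p \lor s holds at u, so \Diamond (\neg p \lor s) is true at y.
  At y: \Diamond (s \land (r \lor p)) requires s \land (r \lor p) at some successor in {u, x}.
    s \land (r \lor p) holds at u, so \Diamond (s \land (r \lor p)) is true at y.

Yes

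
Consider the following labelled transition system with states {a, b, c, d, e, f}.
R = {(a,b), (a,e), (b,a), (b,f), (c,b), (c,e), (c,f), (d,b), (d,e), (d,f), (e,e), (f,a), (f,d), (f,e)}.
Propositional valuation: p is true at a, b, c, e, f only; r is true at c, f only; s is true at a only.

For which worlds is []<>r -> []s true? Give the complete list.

a, b, c, d, e, f

Recall that []ψ holds at a world iff ψ holds at every accessible world, and <>ψ holds iff ψ holds at some accessible world.
Let φ = []<>r -> []s. Evaluate φ at each world:
  a (successors {b, e}): φ is true.
  b (successors {a, f}): φ is true.
  c (successors {b, e, f}): φ is true.
  d (successors {b, e, f}): φ is true.
  e (successors {e}): φ is true.
  f (successors {a, d, e}): φ is true.
For instance, at f:
  At f: []<>r is false, []s is false, so []<>r -> []s is true.
    At f: []<>r requires <>r at every successor {a, d, e}.
      <>r fails at a, so []<>r is false at f.
    At f: []s requires s at every successor {a, d, e}.
      s fails at d, so []s is false at f.
Satisfying worlds: {a, b, c, d, e, f}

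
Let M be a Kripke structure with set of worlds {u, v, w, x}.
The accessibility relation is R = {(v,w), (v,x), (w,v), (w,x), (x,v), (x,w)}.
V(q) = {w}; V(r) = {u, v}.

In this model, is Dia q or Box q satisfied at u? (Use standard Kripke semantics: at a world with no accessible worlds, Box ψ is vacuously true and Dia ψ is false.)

Yes

At u: Dia q is false, Box q is true, so Dia q or Box q is true.
  At u: no accessible worlds, so Dia q is false.
  At u: no accessible worlds, so Box q holds vacuously.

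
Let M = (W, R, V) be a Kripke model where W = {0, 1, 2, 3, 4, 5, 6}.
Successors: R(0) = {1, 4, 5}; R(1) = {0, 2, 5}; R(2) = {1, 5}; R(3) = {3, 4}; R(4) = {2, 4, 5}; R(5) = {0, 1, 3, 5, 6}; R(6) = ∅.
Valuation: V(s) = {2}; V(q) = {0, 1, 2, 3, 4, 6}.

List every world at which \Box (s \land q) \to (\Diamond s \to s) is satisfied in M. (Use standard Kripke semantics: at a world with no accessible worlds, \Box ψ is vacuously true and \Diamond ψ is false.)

0, 1, 2, 3, 4, 5, 6

Let φ = \Box (s \land q) \to (\Diamond s \to s). Evaluate φ at each world:
  0 (successors {1, 4, 5}): φ is true.
  1 (successors {0, 2, 5}): φ is true.
  2 (successors {1, 5}): φ is true.
  3 (successors {3, 4}): φ is true.
  4 (successors {2, 4, 5}): φ is true.
  5 (successors {0, 1, 3, 5, 6}): φ is true.
  6 (successors ∅): φ is true.
For instance, at 5:
  At 5: \Box (s \land q) is false, \Diamond s \to s is true, so \Box (s \land q) \to (\Diamond s \to s) is true.
    At 5: \Box (s \land q) requires s \land q at every successor {0, 1, 3, 5, 6}.
      s \land q fails at 0, so \Box (s \land q) is false at 5.
    At 5: \Diamond s is false, s is false, so \Diamond s \to s is true.
      At 5: \Diamond s requires s at some successor in {0, 1, 3, 5, 6}.
        At 0: s is false.
        At 1: s is false.
        At 3: s is false.
        At 5: s is false.
        At 6: s is false.
      So \Diamond s is false at 5.
Satisfying worlds: {0, 1, 2, 3, 4, 5, 6}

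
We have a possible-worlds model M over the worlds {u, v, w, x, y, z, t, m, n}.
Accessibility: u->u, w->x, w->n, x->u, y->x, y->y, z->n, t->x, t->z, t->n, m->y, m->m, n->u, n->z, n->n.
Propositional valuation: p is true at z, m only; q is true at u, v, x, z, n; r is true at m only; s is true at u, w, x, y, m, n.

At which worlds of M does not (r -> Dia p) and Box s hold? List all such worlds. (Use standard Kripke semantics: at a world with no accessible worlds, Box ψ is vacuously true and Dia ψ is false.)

Let φ = not (r -> Dia p) and Box s. Evaluate φ at each world:
  u (successors {u}): φ is false.
  v (successors ∅): φ is false.
  w (successors {x, n}): φ is false.
  x (successors {u}): φ is false.
  y (successors {x, y}): φ is false.
  z (successors {n}): φ is false.
  t (successors {x, z, n}): φ is false.
  m (successors {y, m}): φ is false.
  n (successors {u, z, n}): φ is false.
For instance, at u:
  At u: not (r -> Dia p) is false, Box s is true, so not (r -> Dia p) and Box s is false.
    At u: r -> Dia p is true, so not (r -> Dia p) is false.
      At u: r is false, Dia p is false, so r -> Dia p is true.
    At u: Box s requires s at every successor {u}.
      At u: s is true.
    So Box s is true at u.
Satisfying worlds: none.

none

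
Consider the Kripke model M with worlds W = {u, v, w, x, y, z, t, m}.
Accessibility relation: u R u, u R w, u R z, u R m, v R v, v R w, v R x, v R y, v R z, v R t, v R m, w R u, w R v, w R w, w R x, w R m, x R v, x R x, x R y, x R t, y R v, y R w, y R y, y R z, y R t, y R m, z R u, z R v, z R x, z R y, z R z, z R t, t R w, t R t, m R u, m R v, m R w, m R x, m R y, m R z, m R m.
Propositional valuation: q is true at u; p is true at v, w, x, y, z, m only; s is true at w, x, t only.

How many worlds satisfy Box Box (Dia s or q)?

Recall that Box ψ holds at a world iff ψ holds at every accessible world, and Dia ψ holds iff ψ holds at some accessible world.
Let φ = Box Box (Dia s or q). Evaluate φ at each world:
  u (successors {u, w, z, m}): φ is true.
  v (successors {v, w, x, y, z, t, m}): φ is true.
  w (successors {u, v, w, x, m}): φ is true.
  x (successors {v, x, y, t}): φ is true.
  y (successors {v, w, y, z, t, m}): φ is true.
  z (successors {u, v, x, y, z, t}): φ is true.
  t (successors {w, t}): φ is true.
  m (successors {u, v, w, x, y, z, m}): φ is true.
For instance, at z:
  At z: Box Box (Dia s or q) requires Box (Dia s or q) at every successor {u, v, x, y, z, t}.
    At u: Box (Dia s or q) is true.
    At v: Box (Dia s or q) is true.
    At x: Box (Dia s or q) is true.
    At y: Box (Dia s or q) is true.
    At z: Box (Dia s or q) is true.
    At t: Box (Dia s or q) is true.
  So Box Box (Dia s or q) is true at z.
Satisfying worlds: {u, v, w, x, y, z, t, m}

8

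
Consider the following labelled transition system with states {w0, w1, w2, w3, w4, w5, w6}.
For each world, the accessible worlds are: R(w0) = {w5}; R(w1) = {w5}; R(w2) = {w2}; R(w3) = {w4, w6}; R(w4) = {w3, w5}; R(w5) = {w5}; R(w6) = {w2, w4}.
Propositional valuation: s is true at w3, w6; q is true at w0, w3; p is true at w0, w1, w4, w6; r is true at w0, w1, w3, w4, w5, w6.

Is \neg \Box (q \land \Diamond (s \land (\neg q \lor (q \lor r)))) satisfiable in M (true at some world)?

Recall that \Box ψ holds at a world iff ψ holds at every accessible world, and \Diamond ψ holds iff ψ holds at some accessible world.
Let φ = \neg \Box (q \land \Diamond (s \land (\neg q \lor (q \lor r)))). Evaluate φ at each world:
  w0 (successors {w5}): φ is true.
  w1 (successors {w5}): φ is true.
  w2 (successors {w2}): φ is true.
  w3 (successors {w4, w6}): φ is true.
  w4 (successors {w3, w5}): φ is true.
  w5 (successors {w5}): φ is true.
  w6 (successors {w2, w4}): φ is true.
Detail at w0 (witness):
  At w0: \Box (q \land \Diamond (s \land (\neg q \lor (q \lor r)))) is false, so \neg \Box (q \land \Diamond (s \land (\neg q \lor (q \lor r)))) is true.
    At w0: \Box (q \land \Diamond (s \land (\neg q \lor (q \lor r)))) requires q \land \Diamond (s \land (\neg q \lor (q \lor r))) at every successor {w5}.
      q \land \Diamond (s \land (\neg q \lor (q \lor r))) fails at w5, so \Box (q \land \Diamond (s \land (\neg q \lor (q \lor r)))) is false at w0.

Yes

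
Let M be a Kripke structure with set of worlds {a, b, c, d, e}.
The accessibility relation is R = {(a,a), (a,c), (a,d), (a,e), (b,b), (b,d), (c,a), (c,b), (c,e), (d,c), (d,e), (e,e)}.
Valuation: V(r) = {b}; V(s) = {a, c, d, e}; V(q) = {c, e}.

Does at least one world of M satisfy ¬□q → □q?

Let φ = ¬□q → □q. Evaluate φ at each world:
  a (successors {a, c, d, e}): φ is false.
  b (successors {b, d}): φ is false.
  c (successors {a, b, e}): φ is false.
  d (successors {c, e}): φ is true.
  e (successors {e}): φ is true.
Detail at d (witness):
  At d: ¬□q is false, □q is true, so ¬□q → □q is true.
    At d: □q is true, so ¬□q is false.
      At d: □q requires q at every successor {c, e}.
        At c: q is true.
        At e: q is true.
      So □q is true at d.
    At d: □q requires q at every successor {c, e}.
      At c: q is true.
      At e: q is true.
    So □q is true at d.

Yes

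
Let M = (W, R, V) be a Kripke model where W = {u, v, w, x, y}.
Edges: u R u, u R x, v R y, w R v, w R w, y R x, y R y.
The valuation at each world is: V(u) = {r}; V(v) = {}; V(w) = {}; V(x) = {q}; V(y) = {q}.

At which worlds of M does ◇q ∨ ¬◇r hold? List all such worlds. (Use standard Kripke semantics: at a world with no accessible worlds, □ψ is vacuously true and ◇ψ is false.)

Recall that ◇ψ holds at a world iff ψ holds at some accessible world.
Let φ = ◇q ∨ ¬◇r. Evaluate φ at each world:
  u (successors {u, x}): φ is true.
  v (successors {y}): φ is true.
  w (successors {v, w}): φ is true.
  x (successors ∅): φ is true.
  y (successors {x, y}): φ is true.
For instance, at u:
  At u: ◇q is true, ¬◇r is false, so ◇q ∨ ¬◇r is true.
    At u: ◇q requires q at some successor in {u, x}.
      q holds at x, so ◇q is true at u.
    At u: ◇r is true, so ¬◇r is false.
      At u: ◇r requires r at some successor in {u, x}.
        r holds at u, so ◇r is true at u.
Satisfying worlds: {u, v, w, x, y}

u, v, w, x, y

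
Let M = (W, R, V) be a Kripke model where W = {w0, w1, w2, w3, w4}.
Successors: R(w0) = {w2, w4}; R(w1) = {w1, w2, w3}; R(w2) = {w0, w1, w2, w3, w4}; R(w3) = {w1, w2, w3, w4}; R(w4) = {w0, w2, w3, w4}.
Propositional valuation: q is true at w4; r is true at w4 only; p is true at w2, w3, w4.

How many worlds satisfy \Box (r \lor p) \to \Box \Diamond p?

5

Let φ = \Box (r \lor p) \to \Box \Diamond p. Evaluate φ at each world:
  w0 (successors {w2, w4}): φ is true.
  w1 (successors {w1, w2, w3}): φ is true.
  w2 (successors {w0, w1, w2, w3, w4}): φ is true.
  w3 (successors {w1, w2, w3, w4}): φ is true.
  w4 (successors {w0, w2, w3, w4}): φ is true.
For instance, at w2:
  At w2: \Box (r \lor p) is false, \Box \Diamond p is true, so \Box (r \lor p) \to \Box \Diamond p is true.
    At w2: \Box (r \lor p) requires r \lor p at every successor {w0, w1, w2, w3, w4}.
      r \lor p fails at w0, so \Box (r \lor p) is false at w2.
    At w2: \Box \Diamond p requires \Diamond p at every successor {w0, w1, w2, w3, w4}.
      At w0: \Diamond p is true.
      At w1: \Diamond p is true.
      At w2: \Diamond p is true.
      At w3: \Diamond p is true.
      At w4: \Diamond p is true.
    So \Box \Diamond p is true at w2.
Satisfying worlds: {w0, w1, w2, w3, w4}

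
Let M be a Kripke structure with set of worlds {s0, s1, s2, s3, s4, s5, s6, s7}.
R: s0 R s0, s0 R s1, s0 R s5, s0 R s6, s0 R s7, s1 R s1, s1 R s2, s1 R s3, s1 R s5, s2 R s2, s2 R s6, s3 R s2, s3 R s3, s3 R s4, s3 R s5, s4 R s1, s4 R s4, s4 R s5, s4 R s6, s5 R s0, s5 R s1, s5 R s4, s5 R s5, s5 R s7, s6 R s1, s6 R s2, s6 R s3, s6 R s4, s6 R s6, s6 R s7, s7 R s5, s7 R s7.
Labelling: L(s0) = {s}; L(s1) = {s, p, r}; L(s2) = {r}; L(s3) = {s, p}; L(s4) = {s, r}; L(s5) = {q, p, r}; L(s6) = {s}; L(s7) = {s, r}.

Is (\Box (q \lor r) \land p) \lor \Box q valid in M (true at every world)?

No

Let φ = (\Box (q \lor r) \land p) \lor \Box q. Evaluate φ at each world:
  s0 (successors {s0, s1, s5, s6, s7}): φ is false.
  s1 (successors {s1, s2, s3, s5}): φ is false.
  s2 (successors {s2, s6}): φ is false.
  s3 (successors {s2, s3, s4, s5}): φ is false.
  s4 (successors {s1, s4, s5, s6}): φ is false.
  s5 (successors {s0, s1, s4, s5, s7}): φ is false.
  s6 (successors {s1, s2, s3, s4, s6, s7}): φ is false.
  s7 (successors {s5, s7}): φ is false.
Detail at s0 (counterexample):
  At s0: \Box (q \lor r) \land p is false, \Box q is false, so (\Box (q \lor r) \land p) \lor \Box q is false.
    At s0: \Box (q \lor r) is false, p is false, so \Box (q \lor r) \land p is false.
      At s0: \Box (q \lor r) requires q \lor r at every successor {s0, s1, s5, s6, s7}.
        q \lor r fails at s0, so \Box (q \lor r) is false at s0.
    At s0: \Box q requires q at every successor {s0, s1, s5, s6, s7}.
      q fails at s0, so \Box q is false at s0.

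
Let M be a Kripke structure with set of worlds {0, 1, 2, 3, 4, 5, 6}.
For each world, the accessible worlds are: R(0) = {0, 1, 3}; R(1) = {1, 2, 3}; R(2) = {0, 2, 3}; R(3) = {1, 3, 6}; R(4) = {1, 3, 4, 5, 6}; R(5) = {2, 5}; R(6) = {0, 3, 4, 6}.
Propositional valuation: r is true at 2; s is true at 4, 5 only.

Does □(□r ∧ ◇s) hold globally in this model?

No

Let φ = □(□r ∧ ◇s). Evaluate φ at each world:
  0 (successors {0, 1, 3}): φ is false.
  1 (successors {1, 2, 3}): φ is false.
  2 (successors {0, 2, 3}): φ is false.
  3 (successors {1, 3, 6}): φ is false.
  4 (successors {1, 3, 4, 5, 6}): φ is false.
  5 (successors {2, 5}): φ is false.
  6 (successors {0, 3, 4, 6}): φ is false.
Detail at 0 (counterexample):
  At 0: □(□r ∧ ◇s) requires □r ∧ ◇s at every successor {0, 1, 3}.
    □r ∧ ◇s fails at 0, so □(□r ∧ ◇s) is false at 0.
      At 0: □r is false, ◇s is false, so □r ∧ ◇s is false.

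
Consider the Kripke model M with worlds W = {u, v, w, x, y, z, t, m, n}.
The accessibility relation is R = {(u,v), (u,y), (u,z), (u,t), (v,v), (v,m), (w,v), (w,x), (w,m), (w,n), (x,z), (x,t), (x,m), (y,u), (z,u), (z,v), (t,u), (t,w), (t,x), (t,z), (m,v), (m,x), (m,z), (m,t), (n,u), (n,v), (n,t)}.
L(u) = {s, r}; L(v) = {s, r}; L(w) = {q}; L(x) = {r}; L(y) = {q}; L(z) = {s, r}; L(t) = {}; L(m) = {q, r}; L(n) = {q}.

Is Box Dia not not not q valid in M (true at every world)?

Yes

Let φ = Box Dia not not not q. Evaluate φ at each world:
  u (successors {v, y, z, t}): φ is true.
  v (successors {v, m}): φ is true.
  w (successors {v, x, m, n}): φ is true.
  x (successors {z, t, m}): φ is true.
  y (successors {u}): φ is true.
  z (successors {u, v}): φ is true.
  t (successors {u, w, x, z}): φ is true.
  m (successors {v, x, z, t}): φ is true.
  n (successors {u, v, t}): φ is true.
For instance, at z:
  At z: Box Dia not not not q requires Dia not not not q at every successor {u, v}.
      At u: Dia not not not q requires not not not q at some successor in {v, y, z, t}.
        not not not q holds at v, so Dia not not not q is true at u.
      At v: Dia not not not q requires not not not q at some successor in {v, m}.
        not not not q holds at v, so Dia not not not q is true at v.
  So Box Dia not not not q is true at z.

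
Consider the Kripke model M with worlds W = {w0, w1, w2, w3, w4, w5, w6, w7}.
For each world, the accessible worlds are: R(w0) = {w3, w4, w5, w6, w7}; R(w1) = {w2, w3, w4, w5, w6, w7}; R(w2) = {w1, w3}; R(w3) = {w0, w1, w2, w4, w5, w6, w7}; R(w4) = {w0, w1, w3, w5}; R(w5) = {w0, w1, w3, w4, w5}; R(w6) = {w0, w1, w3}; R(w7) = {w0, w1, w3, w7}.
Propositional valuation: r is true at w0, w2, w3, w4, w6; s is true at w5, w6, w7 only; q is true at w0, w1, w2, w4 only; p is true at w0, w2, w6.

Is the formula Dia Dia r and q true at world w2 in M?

At w2: Dia Dia r is true, q is true, so Dia Dia r and q is true.
  At w2: Dia Dia r requires Dia r at some successor in {w1, w3}.
    Dia r holds at w1, so Dia Dia r is true at w2.
      At w1: Dia r requires r at some successor in {w2, w3, w4, w5, w6, w7}.
        r holds at w2, so Dia r is true at w1.

Yes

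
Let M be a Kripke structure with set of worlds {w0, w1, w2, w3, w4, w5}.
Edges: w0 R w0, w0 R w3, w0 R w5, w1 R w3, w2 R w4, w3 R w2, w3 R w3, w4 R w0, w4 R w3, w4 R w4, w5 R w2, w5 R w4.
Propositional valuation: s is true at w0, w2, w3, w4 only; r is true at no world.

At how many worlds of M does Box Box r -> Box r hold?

6

Recall that Box ψ holds at a world iff ψ holds at every accessible world, and Dia ψ holds iff ψ holds at some accessible world.
Let φ = Box Box r -> Box r. Evaluate φ at each world:
  w0 (successors {w0, w3, w5}): φ is true.
  w1 (successors {w3}): φ is true.
  w2 (successors {w4}): φ is true.
  w3 (successors {w2, w3}): φ is true.
  w4 (successors {w0, w3, w4}): φ is true.
  w5 (successors {w2, w4}): φ is true.
For instance, at w2:
  At w2: Box Box r is false, Box r is false, so Box Box r -> Box r is true.
    At w2: Box Box r requires Box r at every successor {w4}.
      Box r fails at w4, so Box Box r is false at w2.
    At w2: Box r requires r at every successor {w4}.
      r fails at w4, so Box r is false at w2.
Satisfying worlds: {w0, w1, w2, w3, w4, w5}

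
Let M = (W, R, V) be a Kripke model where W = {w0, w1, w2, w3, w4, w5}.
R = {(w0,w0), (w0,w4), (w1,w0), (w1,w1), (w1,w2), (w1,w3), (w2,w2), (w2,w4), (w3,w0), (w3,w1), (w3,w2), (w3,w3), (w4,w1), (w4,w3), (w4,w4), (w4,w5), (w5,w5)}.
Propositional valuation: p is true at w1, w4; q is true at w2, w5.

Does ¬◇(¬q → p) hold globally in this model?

Let φ = ¬◇(¬q → p). Evaluate φ at each world:
  w0 (successors {w0, w4}): φ is false.
  w1 (successors {w0, w1, w2, w3}): φ is false.
  w2 (successors {w2, w4}): φ is false.
  w3 (successors {w0, w1, w2, w3}): φ is false.
  w4 (successors {w1, w3, w4, w5}): φ is false.
  w5 (successors {w5}): φ is false.
Detail at w0 (counterexample):
  At w0: ◇(¬q → p) is true, so ¬◇(¬q → p) is false.
    At w0: ◇(¬q → p) requires ¬q → p at some successor in {w0, w4}.
      ¬q → p holds at w4, so ◇(¬q → p) is true at w0.

No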